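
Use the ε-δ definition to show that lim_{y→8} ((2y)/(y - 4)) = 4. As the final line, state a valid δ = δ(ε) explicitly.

Fix ε > 0. We want δ > 0 with 0 < |y − 8| < δ ⇒ |(2y)/(y - 4) − 4| < ε.
Combining over a common denominator, (2y)/(y - 4) − 4 = [(2y)·4 − 16·(y - 4)] / [4·(y - 4)] = -8(y − 8) / (4(y - 4)).
So |(2y)/(y - 4) − 4| = 8|y − 8| / (4·|y − 4|).
Require δ ≤ 2, so |y − 4| ≥ |4| − |y − 8| > 4 − 2 = 2.
Hence |(2y)/(y - 4) − 4| < 8|y − 8|/(4·2) = |y − 8|, which is < ε once |y − 8| < ε.
Take δ = min(2, ε). Then 0 < |y − 8| < δ forces both bounds, so |(2y)/(y - 4) − 4| < ε.

δ = min(2, ε)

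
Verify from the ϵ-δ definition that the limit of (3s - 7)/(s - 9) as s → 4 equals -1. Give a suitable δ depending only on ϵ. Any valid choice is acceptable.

Let ϵ > 0. We want δ > 0 with 0 < |s − 4| < δ ⇒ |(3s - 7)/(s - 9) + 1| < ϵ.
Combining over a common denominator, (3s - 7)/(s - 9) + 1 = [(3s - 7)·(-5) − 5·(s - 9)] / [(-5)·(s - 9)] = -20(s − 4) / ((-5)(s - 9)).
So |(3s - 7)/(s - 9) + 1| = 20|s − 4| / (5·|s − 9|).
Require δ ≤ 5/2, so |s − 9| ≥ |-5| − |s − 4| > 5 − 5/2 = 5/2.
Hence |(3s - 7)/(s - 9) + 1| < 20|s − 4|/(5·(5/2)) = (8/5)|s − 4|, which is < ϵ once |s − 4| < (5/8)ϵ.
Take δ = min(5/2, (5/8)ϵ). Then 0 < |s − 4| < δ forces both bounds, so |(3s - 7)/(s - 9) + 1| < ϵ.

δ = min(5/2, (5/8)ϵ)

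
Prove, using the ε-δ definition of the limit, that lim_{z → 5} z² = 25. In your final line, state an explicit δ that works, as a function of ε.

Suppose ε > 0. We seek δ > 0 with 0 < |z − 5| < δ ⇒ |z² − 25| < ε.
Factor: z² − 25 = (z − 5)(z + 5), so |z² − 25| = |z − 5|·|z + 5|.
Impose δ ≤ 1 so that |z| < 6; then |z + 5| ≤ 11.
Hence |z² − 25| ≤ 11|z − 5|, which is < ε once |z − 5| < ε/11.
Take δ = min(1, ε/11). If 0 < |z − 5| < δ then both bounds hold and |z² − 25| ≤ 11|z − 5| < 11·(ε/11) = ε.

δ = min(1, ε/11)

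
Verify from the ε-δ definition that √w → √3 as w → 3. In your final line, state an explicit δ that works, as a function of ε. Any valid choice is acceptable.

Let ε > 0. We want δ > 0 such that 0 < |w − 3| < δ implies |√w − √3| < ε.
Multiplying by the conjugate, |√w − √3| = |w − 3|/(√w + √3).
Restrict δ ≤ 3 so that |w − 3| < 3 forces w > 0, and then √w + √3 > √3.
Hence |√w − √3| < |w − 3|/√3, which is < ε once |w − 3| < √3·ε.
Take δ = min(3, √3·ε). If 0 < |w − 3| < δ then w > 0 and |√w − √3| < |w − 3|/√3 < ε.

δ = min(3, √3·ε)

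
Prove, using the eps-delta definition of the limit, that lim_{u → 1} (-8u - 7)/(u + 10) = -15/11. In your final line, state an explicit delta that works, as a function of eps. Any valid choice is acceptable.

delta = min(11/2, (121/146)eps)

Suppose eps > 0. We want delta > 0 with 0 < |u − 1| < delta ⇒ |(-8u - 7)/(u + 10) + 15/11| < eps.
Combining over a common denominator, (-8u - 7)/(u + 10) + 15/11 = [(-8u - 7)·11 − (-15)·(u + 10)] / [11·(u + 10)] = -73(u − 1) / (11(u + 10)).
So |(-8u - 7)/(u + 10) + 15/11| = 73|u − 1| / (11·|u + 10|).
Require delta ≤ 11/2, so |u + 10| ≥ |11| − |u − 1| > 11 − 11/2 = 11/2.
Hence |(-8u - 7)/(u + 10) + 15/11| < 73|u − 1|/(11·(11/2)) = (146/121)|u − 1|, which is < eps once |u − 1| < (121/146)eps.
Take delta = min(11/2, (121/146)eps). Then 0 < |u − 1| < delta forces both bounds, so |(-8u - 7)/(u + 10) + 15/11| < eps.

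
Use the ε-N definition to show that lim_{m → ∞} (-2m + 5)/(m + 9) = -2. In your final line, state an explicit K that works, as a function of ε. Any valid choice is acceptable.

Suppose ε > 0. For m ≥ 1, |(-2m + 5)/(m + 9) + 2| = |23|/((m + 9)) = 23/((m + 9)).
Since m + 9 ≥ m for m ≥ 1, this is ≤ 23/(m) = 23/m.
So |(-2m + 5)/(m + 9) + 2| < ε whenever m > 23/ε.
Take K = 23/ε. If m > K then |(-2m + 5)/(m + 9) + 2| ≤ 23/m < ε.

K = 23/ε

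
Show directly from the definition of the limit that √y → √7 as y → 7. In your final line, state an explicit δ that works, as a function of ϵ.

δ = min(7, √7·ϵ)

Let ϵ > 0 be given. We want δ > 0 such that 0 < |y − 7| < δ implies |√y − √7| < ϵ.
Rationalise: √y − √7 = (y − 7)/(√y + √7), so |√y − √7| = |y − 7|/(√y + √7).
Restrict δ ≤ 7 so that |y − 7| < 7 forces y > 0, and then √y + √7 > √7.
Hence |√y − √7| < |y − 7|/√7, which is < ϵ once |y − 7| < √7·ϵ.
Take δ = min(7, √7·ϵ). If 0 < |y − 7| < δ then y > 0 and |√y − √7| < |y − 7|/√7 < ϵ.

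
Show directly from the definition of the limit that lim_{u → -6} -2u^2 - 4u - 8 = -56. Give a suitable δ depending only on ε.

Suppose ε > 0. We want δ > 0 such that 0 < |u + 6| < δ implies |(-2u^2 - 4u - 8) + 56| < ε.
(-2u^2 - 4u - 8) + 56 = -2u^2 - 4u + 48 = (u + 6)(-2u + 8).
So |(-2u^2 - 4u - 8) + 56| = |u + 6|·|-2u + 8|.
Assume first that |u + 6| < 1, so |u| < 7. Then |-2u + 8| ≤ 2·7 + 8 = 22.
Hence |(-2u^2 - 4u - 8) + 56| ≤ 22|u + 6| < ε provided |u + 6| < ε/22.
Take δ = min(1, ε/22). Then 0 < |u + 6| < δ gives both |u + 6| < 1 and |u + 6| < ε/22, so |(-2u^2 - 4u - 8) + 56| < ε.

δ = min(1, ε/22)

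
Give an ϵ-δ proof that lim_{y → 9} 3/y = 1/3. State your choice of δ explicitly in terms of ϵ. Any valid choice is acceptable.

Let ϵ > 0 be given. We seek δ > 0 such that 0 < |y − 9| < δ implies |3/y − (1/3)| < ϵ.
|3/y − (1/3)| = 3·|9 − y|/(9·|y|) = 3|y − 9|/(9|y|).
Restrict δ ≤ 9/2. Then |y − 9| < 9/2 gives |y| > 9/2, so 9|y| > 81/2.
Then |3/y − (1/3)| < 3|y − 9|/(81/2), which is < ϵ when |y − 9| < (27/2)ϵ.
Take δ = min(9/2, (27/2)ϵ). Then 0 < |y − 9| < δ gives both |y − 9| < 9/2 and |y − 9| < (27/2)ϵ, so |3/y − (1/3)| < ϵ.

δ = min(9/2, (27/2)ϵ)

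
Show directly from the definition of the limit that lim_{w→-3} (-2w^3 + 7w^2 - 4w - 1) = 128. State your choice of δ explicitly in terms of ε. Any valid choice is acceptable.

δ = min(1, ε/127)

Let ε > 0 be given. We want δ > 0 such that 0 < |w + 3| < δ implies |(-2w^3 + 7w^2 - 4w - 1) − 128| < ε.
(-2w^3 + 7w^2 - 4w - 1) − 128 = -2w^3 + 7w^2 - 4w - 129 = (w + 3)(-2w^2 + 13w - 43).
So |(-2w^3 + 7w^2 - 4w - 1) − 128| = |w + 3|·|-2w^2 + 13w - 43|.
Assume first that |w + 3| < 1, so |w| < 4. Then |-2w^2 + 13w - 43| ≤ 2·4^2 + 13·4 + 43 = 127.
Hence |(-2w^3 + 7w^2 - 4w - 1) − 128| ≤ 127|w + 3| < ε provided |w + 3| < ε/127.
Take δ = min(1, ε/127). Then 0 < |w + 3| < δ gives both |w + 3| < 1 and |w + 3| < ε/127, so |(-2w^3 + 7w^2 - 4w - 1) − 128| < ε.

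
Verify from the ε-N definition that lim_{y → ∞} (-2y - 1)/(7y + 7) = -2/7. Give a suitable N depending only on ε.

Let ε > 0. We seek N > 0 such that y > N implies |(-2y - 1)/(7y + 7) + 2/7| < ε.
(-2y - 1)/(7y + 7) + 2/7 = (7(-2y - 1) − (-2)(7y + 7)) / (7(7y + 7)) = 7/(7(7y + 7)).
For y > 0 we have 7y + 7 > 7y, so |(-2y - 1)/(7y + 7) + 2/7| = 7/(7(7y + 7)) < 7/(7·7y) = (1/7)/y.
Thus |(-2y - 1)/(7y + 7) + 2/7| < ε whenever y > (1/7)/ε.
Take N = (1/7)/ε. If y > N then |(-2y - 1)/(7y + 7) + 2/7| < (1/7)/y < ε.

N = (1/7)/ε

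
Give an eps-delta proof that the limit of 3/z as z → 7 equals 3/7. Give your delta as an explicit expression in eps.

Let eps > 0. We seek delta > 0 such that 0 < |z − 7| < delta implies |3/z − (3/7)| < eps.
|3/z − (3/7)| = 3·|7 − z|/(7·|z|) = 3|z − 7|/(7|z|).
Require delta ≤ 7/2 so that |z| > 7 − 7/2 = 7/2, hence 7|z| > 49/2.
Then |3/z − (3/7)| < 3|z − 7|/(49/2), which is < eps when |z − 7| < (49/6)eps.
Take delta = min(7/2, (49/6)eps). Then 0 < |z − 7| < delta gives both |z − 7| < 7/2 and |z − 7| < (49/6)eps, so |3/z − (3/7)| < eps.

delta = min(7/2, (49/6)eps)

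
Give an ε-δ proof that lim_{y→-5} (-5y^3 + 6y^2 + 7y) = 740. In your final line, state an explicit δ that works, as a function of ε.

Let ε > 0. We want δ > 0 such that 0 < |y + 5| < δ implies |(-5y^3 + 6y^2 + 7y) − 740| < ε.
(-5y^3 + 6y^2 + 7y) − 740 = -5y^3 + 6y^2 + 7y - 740 = (y + 5)(-5y^2 + 31y - 148).
So |(-5y^3 + 6y^2 + 7y) − 740| = |y + 5|·|-5y^2 + 31y - 148|.
Assume first that |y + 5| < 1, so |y| < 6. Then |-5y^2 + 31y - 148| ≤ 5·6^2 + 31·6 + 148 = 514.
Hence |(-5y^3 + 6y^2 + 7y) − 740| ≤ 514|y + 5| < ε provided |y + 5| < ε/514.
Take δ = min(1, ε/514). Then 0 < |y + 5| < δ gives both |y + 5| < 1 and |y + 5| < ε/514, so |(-5y^3 + 6y^2 + 7y) − 740| < ε.

δ = min(1, ε/514)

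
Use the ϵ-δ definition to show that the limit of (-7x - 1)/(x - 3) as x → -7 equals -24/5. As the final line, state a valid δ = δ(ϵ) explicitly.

Suppose ϵ > 0. We want δ > 0 with 0 < |x + 7| < δ ⇒ |(-7x - 1)/(x - 3) + 24/5| < ϵ.
Combining over a common denominator, (-7x - 1)/(x - 3) + 24/5 = [(-7x - 1)·(-10) − 48·(x - 3)] / [(-10)·(x - 3)] = 22(x + 7) / ((-10)(x - 3)).
So |(-7x - 1)/(x - 3) + 24/5| = 22|x + 7| / (10·|x − 3|).
Require δ ≤ 5, so |x − 3| ≥ |-10| − |x + 7| > 10 − 5 = 5.
Hence |(-7x - 1)/(x - 3) + 24/5| < 22|x + 7|/(10·5) = (11/25)|x + 7|, which is < ϵ once |x + 7| < (25/11)ϵ.
Take δ = min(5, (25/11)ϵ). Then 0 < |x + 7| < δ forces both bounds, so |(-7x - 1)/(x - 3) + 24/5| < ϵ.

δ = min(5, (25/11)ϵ)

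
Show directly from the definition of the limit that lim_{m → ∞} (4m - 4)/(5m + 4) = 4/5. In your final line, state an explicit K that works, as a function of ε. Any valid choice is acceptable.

Let ε > 0. For m ≥ 1, |(4m - 4)/(5m + 4) − (4/5)| = |-36|/(5(5m + 4)) = 36/(5(5m + 4)).
Since 5m + 4 ≥ 5m for m ≥ 1, this is ≤ 36/(5·5m) = (36/25)/m.
So |(4m - 4)/(5m + 4) − (4/5)| < ε whenever m > (36/25)/ε.
Take K = (36/25)/ε. If m > K then |(4m - 4)/(5m + 4) − (4/5)| ≤ (36/25)/m < ε.

K = (36/25)/ε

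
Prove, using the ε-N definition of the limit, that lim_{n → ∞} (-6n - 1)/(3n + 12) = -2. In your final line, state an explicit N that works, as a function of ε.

N = (23/3)/ε

Fix ε > 0. For n ≥ 1, |(-6n - 1)/(3n + 12) + 2| = |69|/(3(3n + 12)) = 69/(3(3n + 12)).
Since 3n + 12 ≥ 3n for n ≥ 1, this is ≤ 69/(3·3n) = (23/3)/n.
So |(-6n - 1)/(3n + 12) + 2| < ε whenever n > (23/3)/ε.
Take N = (23/3)/ε. If n > N then |(-6n - 1)/(3n + 12) + 2| ≤ (23/3)/n < ε.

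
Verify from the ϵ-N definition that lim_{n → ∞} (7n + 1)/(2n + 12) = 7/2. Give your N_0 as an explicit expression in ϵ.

N_0 = (41/2)/ϵ

Let ϵ > 0 be given. For n ≥ 1, |(7n + 1)/(2n + 12) − (7/2)| = |-82|/(2(2n + 12)) = 82/(2(2n + 12)).
Since 2n + 12 ≥ 2n for n ≥ 1, this is ≤ 82/(2·2n) = (41/2)/n.
So |(7n + 1)/(2n + 12) − (7/2)| < ϵ whenever n > (41/2)/ϵ.
Take N_0 = (41/2)/ϵ. If n > N_0 then |(7n + 1)/(2n + 12) − (7/2)| ≤ (41/2)/n < ϵ.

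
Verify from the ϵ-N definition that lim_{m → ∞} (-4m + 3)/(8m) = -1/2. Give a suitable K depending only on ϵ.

Fix ϵ > 0. For m ≥ 1, |(-4m + 3)/(8m) + 1/2| = |24|/(8(8m)) = 24/(8(8m)).
Since 8m ≥ 8m for m ≥ 1, this is ≤ 24/(8·8m) = (3/8)/m.
So |(-4m + 3)/(8m) + 1/2| < ϵ whenever m > (3/8)/ϵ.
Take K = (3/8)/ϵ. If m > K then |(-4m + 3)/(8m) + 1/2| ≤ (3/8)/m < ϵ.

K = (3/8)/ϵ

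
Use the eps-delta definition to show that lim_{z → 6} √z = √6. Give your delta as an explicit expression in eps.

delta = min(6, √6·eps)

Suppose eps > 0. We want delta > 0 such that 0 < |z − 6| < delta implies |√z − √6| < eps.
Rationalise: √z − √6 = (z − 6)/(√z + √6), so |√z − √6| = |z − 6|/(√z + √6).
Restrict delta ≤ 6 so that |z − 6| < 6 forces z > 0, and then √z + √6 > √6.
Hence |√z − √6| < |z − 6|/√6, which is < eps once |z − 6| < √6·eps.
Take delta = min(6, √6·eps). If 0 < |z − 6| < delta then z > 0 and |√z − √6| < |z − 6|/√6 < eps.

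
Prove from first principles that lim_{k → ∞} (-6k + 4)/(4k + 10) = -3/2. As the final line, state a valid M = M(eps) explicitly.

Let eps > 0. For k ≥ 1, |(-6k + 4)/(4k + 10) + 3/2| = |76|/(4(4k + 10)) = 76/(4(4k + 10)).
Since 4k + 10 ≥ 4k for k ≥ 1, this is ≤ 76/(4·4k) = (19/4)/k.
So |(-6k + 4)/(4k + 10) + 3/2| < eps whenever k > (19/4)/eps.
Take M = (19/4)/eps. If k > M then |(-6k + 4)/(4k + 10) + 3/2| ≤ (19/4)/k < eps.

M = (19/4)/eps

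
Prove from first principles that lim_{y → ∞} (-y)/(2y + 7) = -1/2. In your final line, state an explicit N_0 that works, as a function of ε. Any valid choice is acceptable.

Let ε > 0. We seek N_0 > 0 such that y > N_0 implies |(-y)/(2y + 7) + 1/2| < ε.
(-y)/(2y + 7) + 1/2 = (2(-y) − (-1)(2y + 7)) / (2(2y + 7)) = 7/(2(2y + 7)).
For y > 0 we have 2y + 7 > 2y, so |(-y)/(2y + 7) + 1/2| = 7/(2(2y + 7)) < 7/(2·2y) = (7/4)/y.
Thus |(-y)/(2y + 7) + 1/2| < ε whenever y > (7/4)/ε.
Take N_0 = (7/4)/ε. If y > N_0 then |(-y)/(2y + 7) + 1/2| < (7/4)/y < ε.

N_0 = (7/4)/ε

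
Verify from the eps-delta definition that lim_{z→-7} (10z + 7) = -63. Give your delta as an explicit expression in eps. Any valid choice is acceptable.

Let eps > 0. We need delta > 0 so that 0 < |z + 7| < delta implies |(10z + 7) + 63| < eps.
|(10z + 7) + 63| = |10z + 70| = 10|z + 7|.
So 10|z + 7| < eps exactly when |z + 7| < eps/10.
Take delta = eps/10. If 0 < |z + 7| < delta then |(10z + 7) + 63| = 10|z + 7| < 10·(eps/10) = eps.

delta = eps/10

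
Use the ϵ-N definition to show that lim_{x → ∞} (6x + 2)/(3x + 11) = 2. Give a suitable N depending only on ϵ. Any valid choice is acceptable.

N = (20/3)/ϵ

Fix ϵ > 0. We seek N > 0 such that x > N implies |(6x + 2)/(3x + 11) − 2| < ϵ.
(6x + 2)/(3x + 11) − 2 = (3(6x + 2) − 6(3x + 11)) / (3(3x + 11)) = -60/(3(3x + 11)).
For x > 0 we have 3x + 11 > 3x, so |(6x + 2)/(3x + 11) − 2| = 60/(3(3x + 11)) < 60/(3·3x) = (20/3)/x.
Thus |(6x + 2)/(3x + 11) − 2| < ϵ whenever x > (20/3)/ϵ.
Take N = (20/3)/ϵ. If x > N then |(6x + 2)/(3x + 11) − 2| < (20/3)/x < ϵ.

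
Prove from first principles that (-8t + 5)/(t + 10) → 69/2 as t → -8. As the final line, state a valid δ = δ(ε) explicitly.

Suppose ε > 0. We want δ > 0 with 0 < |t + 8| < δ ⇒ |(-8t + 5)/(t + 10) − (69/2)| < ε.
Combining over a common denominator, (-8t + 5)/(t + 10) − (69/2) = [(-8t + 5)·2 − 69·(t + 10)] / [2·(t + 10)] = -85(t + 8) / (2(t + 10)).
So |(-8t + 5)/(t + 10) − (69/2)| = 85|t + 8| / (2·|t + 10|).
Restrict δ ≤ 1. Then |t + 8| < 1 gives |t + 10| = |(t + 8) + 2| ≥ 2 − 1 = 1.
Hence |(-8t + 5)/(t + 10) − (69/2)| < 85|t + 8|/(2·1) = (85/2)|t + 8|, which is < ε once |t + 8| < (2/85)ε.
Take δ = min(1, (2/85)ε). Then 0 < |t + 8| < δ forces both bounds, so |(-8t + 5)/(t + 10) − (69/2)| < ε.

δ = min(1, (2/85)ε)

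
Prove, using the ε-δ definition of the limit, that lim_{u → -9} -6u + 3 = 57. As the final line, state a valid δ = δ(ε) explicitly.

δ = ε/6

Suppose ε > 0. We need δ > 0 so that 0 < |u + 9| < δ implies |(-6u + 3) − 57| < ε.
Since (-6u + 3) − 57 = -6(u + 9), we have |(-6u + 3) − 57| = 6|u + 9|.
Thus it suffices that |u + 9| < ε/6.
Choosing δ = ε/6 gives |(-6u + 3) − 57| = 6|u + 9| < ε whenever |u + 9| < δ.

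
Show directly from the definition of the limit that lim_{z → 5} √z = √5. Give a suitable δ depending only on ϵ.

δ = min(5, √5·ϵ)

Fix ϵ > 0. We want δ > 0 such that 0 < |z − 5| < δ implies |√z − √5| < ϵ.
Rationalise: √z − √5 = (z − 5)/(√z + √5), so |√z − √5| = |z − 5|/(√z + √5).
Restrict δ ≤ 5 so that |z − 5| < 5 forces z > 0, and then √z + √5 > √5.
Hence |√z − √5| < |z − 5|/√5, which is < ϵ once |z − 5| < √5·ϵ.
Take δ = min(5, √5·ϵ). If 0 < |z − 5| < δ then z > 0 and |√z − √5| < |z − 5|/√5 < ϵ.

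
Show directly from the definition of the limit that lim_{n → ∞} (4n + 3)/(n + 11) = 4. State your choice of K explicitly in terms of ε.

Let ε > 0. For n ≥ 1, |(4n + 3)/(n + 11) − 4| = |-41|/((n + 11)) = 41/((n + 11)).
Since n + 11 ≥ n for n ≥ 1, this is ≤ 41/(n) = 41/n.
So |(4n + 3)/(n + 11) − 4| < ε whenever n > 41/ε.
Take K = 41/ε. If n > K then |(4n + 3)/(n + 11) − 4| ≤ 41/n < ε.

K = 41/ε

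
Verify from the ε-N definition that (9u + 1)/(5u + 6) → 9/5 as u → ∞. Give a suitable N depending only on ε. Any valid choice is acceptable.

N = (49/25)/ε

Let ε > 0 be given. We seek N > 0 such that u > N implies |(9u + 1)/(5u + 6) − (9/5)| < ε.
(9u + 1)/(5u + 6) − (9/5) = (5(9u + 1) − 9(5u + 6)) / (5(5u + 6)) = -49/(5(5u + 6)).
For u > 0 we have 5u + 6 > 5u, so |(9u + 1)/(5u + 6) − (9/5)| = 49/(5(5u + 6)) < 49/(5·5u) = (49/25)/u.
Thus |(9u + 1)/(5u + 6) − (9/5)| < ε whenever u > (49/25)/ε.
Take N = (49/25)/ε. If u > N then |(9u + 1)/(5u + 6) − (9/5)| < (49/25)/u < ε.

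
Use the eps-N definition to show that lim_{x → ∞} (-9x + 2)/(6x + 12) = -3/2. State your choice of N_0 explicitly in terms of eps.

Let eps > 0 be given. We seek N_0 > 0 such that x > N_0 implies |(-9x + 2)/(6x + 12) + 3/2| < eps.
(-9x + 2)/(6x + 12) + 3/2 = (6(-9x + 2) − (-9)(6x + 12)) / (6(6x + 12)) = 120/(6(6x + 12)).
For x > 0 we have 6x + 12 > 6x, so |(-9x + 2)/(6x + 12) + 3/2| = 120/(6(6x + 12)) < 120/(6·6x) = (10/3)/x.
Thus |(-9x + 2)/(6x + 12) + 3/2| < eps whenever x > (10/3)/eps.
Take N_0 = (10/3)/eps. If x > N_0 then |(-9x + 2)/(6x + 12) + 3/2| < (10/3)/x < eps.

N_0 = (10/3)/eps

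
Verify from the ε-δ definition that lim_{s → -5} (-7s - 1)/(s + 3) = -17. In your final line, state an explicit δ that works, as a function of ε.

δ = min(1, (1/10)ε)

Suppose ε > 0. We want δ > 0 with 0 < |s + 5| < δ ⇒ |(-7s - 1)/(s + 3) + 17| < ε.
Combining over a common denominator, (-7s - 1)/(s + 3) + 17 = [(-7s - 1)·(-2) − 34·(s + 3)] / [(-2)·(s + 3)] = -20(s + 5) / ((-2)(s + 3)).
So |(-7s - 1)/(s + 3) + 17| = 20|s + 5| / (2·|s + 3|).
Require δ ≤ 1, so |s + 3| ≥ |-2| − |s + 5| > 2 − 1 = 1.
Hence |(-7s - 1)/(s + 3) + 17| < 20|s + 5|/(2·1) = 10|s + 5|, which is < ε once |s + 5| < (1/10)ε.
Take δ = min(1, (1/10)ε). Then 0 < |s + 5| < δ forces both bounds, so |(-7s - 1)/(s + 3) + 17| < ε.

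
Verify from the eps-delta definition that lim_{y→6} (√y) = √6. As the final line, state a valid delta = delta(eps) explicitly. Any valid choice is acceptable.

Let eps > 0. We want delta > 0 such that 0 < |y − 6| < delta implies |√y − √6| < eps.
Rationalise: √y − √6 = (y − 6)/(√y + √6), so |√y − √6| = |y − 6|/(√y + √6).
Restrict delta ≤ 6 so that |y − 6| < 6 forces y > 0, and then √y + √6 > √6.
Hence |√y − √6| < |y − 6|/√6, which is < eps once |y − 6| < √6·eps.
Take delta = min(6, √6·eps). If 0 < |y − 6| < delta then y > 0 and |√y − √6| < |y − 6|/√6 < eps.

delta = min(6, √6·eps)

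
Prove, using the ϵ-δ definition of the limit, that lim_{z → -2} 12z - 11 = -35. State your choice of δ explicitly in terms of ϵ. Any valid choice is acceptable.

Let ϵ > 0. We need δ > 0 so that 0 < |z + 2| < δ implies |(12z - 11) + 35| < ϵ.
|(12z - 11) + 35| = |12z + 24| = 12|z + 2|.
Thus it suffices that |z + 2| < ϵ/12.
Choosing δ = ϵ/12 gives |(12z - 11) + 35| = 12|z + 2| < ϵ whenever |z + 2| < δ.

δ = ϵ/12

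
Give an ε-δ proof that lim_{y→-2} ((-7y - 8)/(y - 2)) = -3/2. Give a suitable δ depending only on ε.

Fix ε > 0. We want δ > 0 with 0 < |y + 2| < δ ⇒ |(-7y - 8)/(y - 2) + 3/2| < ε.
Combining over a common denominator, (-7y - 8)/(y - 2) + 3/2 = [(-7y - 8)·(-4) − 6·(y - 2)] / [(-4)·(y - 2)] = 22(y + 2) / ((-4)(y - 2)).
So |(-7y - 8)/(y - 2) + 3/2| = 22|y + 2| / (4·|y − 2|).
Require δ ≤ 2, so |y − 2| ≥ |-4| − |y + 2| > 4 − 2 = 2.
Hence |(-7y - 8)/(y - 2) + 3/2| < 22|y + 2|/(4·2) = (11/4)|y + 2|, which is < ε once |y + 2| < (4/11)ε.
Take δ = min(2, (4/11)ε). Then 0 < |y + 2| < δ forces both bounds, so |(-7y - 8)/(y - 2) + 3/2| < ε.

δ = min(2, (4/11)ε)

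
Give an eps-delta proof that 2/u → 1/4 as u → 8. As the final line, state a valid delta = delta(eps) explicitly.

delta = min(4, 16eps)

Let eps > 0. We seek delta > 0 such that 0 < |u − 8| < delta implies |2/u − (1/4)| < eps.
|2/u − (1/4)| = 2·|8 − u|/(8·|u|) = 2|u − 8|/(8|u|).
Restrict delta ≤ 4. Then |u − 8| < 4 gives |u| > 4, so 8|u| > 32.
Then |2/u − (1/4)| < 2|u − 8|/32, which is < eps when |u − 8| < 16eps.
Take delta = min(4, 16eps). Then 0 < |u − 8| < delta gives both |u − 8| < 4 and |u − 8| < 16eps, so |2/u − (1/4)| < eps.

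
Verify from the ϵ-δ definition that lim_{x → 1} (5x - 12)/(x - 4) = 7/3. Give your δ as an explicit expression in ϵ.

Suppose ϵ > 0. We want δ > 0 with 0 < |x − 1| < δ ⇒ |(5x - 12)/(x - 4) − (7/3)| < ϵ.
Combining over a common denominator, (5x - 12)/(x - 4) − (7/3) = [(5x - 12)·(-3) − (-7)·(x - 4)] / [(-3)·(x - 4)] = -8(x − 1) / ((-3)(x - 4)).
So |(5x - 12)/(x - 4) − (7/3)| = 8|x − 1| / (3·|x − 4|).
Require δ ≤ 3/2, so |x − 4| ≥ |-3| − |x − 1| > 3 − 3/2 = 3/2.
Hence |(5x - 12)/(x - 4) − (7/3)| < 8|x − 1|/(3·(3/2)) = (16/9)|x − 1|, which is < ϵ once |x − 1| < (9/16)ϵ.
Take δ = min(3/2, (9/16)ϵ). Then 0 < |x − 1| < δ forces both bounds, so |(5x - 12)/(x - 4) − (7/3)| < ϵ.

δ = min(3/2, (9/16)ϵ)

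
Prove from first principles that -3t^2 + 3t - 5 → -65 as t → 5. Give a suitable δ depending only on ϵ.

Suppose ϵ > 0. We want δ > 0 such that 0 < |t − 5| < δ implies |(-3t^2 + 3t - 5) + 65| < ϵ.
(-3t^2 + 3t - 5) + 65 = -3t^2 + 3t + 60 = (t − 5)(-3t - 12).
So |(-3t^2 + 3t - 5) + 65| = |t − 5|·|-3t - 12|.
Assume first that |t − 5| < 2, so |t| < 7. Then |-3t - 12| ≤ 3·7 + 12 = 33.
Hence |(-3t^2 + 3t - 5) + 65| ≤ 33|t − 5| < ϵ provided |t − 5| < ϵ/33.
Choosing δ = min(2, ϵ/33) ensures both conditions, hence |(-3t^2 + 3t - 5) + 65| < ϵ.

δ = min(2, ϵ/33)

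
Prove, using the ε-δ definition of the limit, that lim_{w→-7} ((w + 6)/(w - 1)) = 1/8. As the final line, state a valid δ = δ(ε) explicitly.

Let ε > 0. We want δ > 0 with 0 < |w + 7| < δ ⇒ |(w + 6)/(w - 1) − (1/8)| < ε.
Combining over a common denominator, (w + 6)/(w - 1) − (1/8) = [(w + 6)·(-8) − (-1)·(w - 1)] / [(-8)·(w - 1)] = -7(w + 7) / ((-8)(w - 1)).
So |(w + 6)/(w - 1) − (1/8)| = 7|w + 7| / (8·|w − 1|).
Restrict δ ≤ 4. Then |w + 7| < 4 gives |w − 1| = |(w + 7) + (-8)| ≥ 8 − 4 = 4.
Hence |(w + 6)/(w - 1) − (1/8)| < 7|w + 7|/(8·4) = (7/32)|w + 7|, which is < ε once |w + 7| < (32/7)ε.
Take δ = min(4, (32/7)ε). Then 0 < |w + 7| < δ forces both bounds, so |(w + 6)/(w - 1) − (1/8)| < ε.

δ = min(4, (32/7)ε)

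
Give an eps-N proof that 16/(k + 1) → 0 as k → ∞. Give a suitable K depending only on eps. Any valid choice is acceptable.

Let eps > 0. For k ≥ 1, |16/(k + 1) − 0| = 16/(k + 1) ≤ 16/k.
We need 16/k < eps, i.e. k > 16/eps.
Take K = 16/eps. If k > K then |16/(k + 1)| ≤ 16/k < eps.

K = 16/eps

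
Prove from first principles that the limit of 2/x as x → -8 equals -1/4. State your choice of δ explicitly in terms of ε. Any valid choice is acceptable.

Fix ε > 0. We seek δ > 0 such that 0 < |x + 8| < δ implies |2/x + 1/4| < ε.
|2/x + 1/4| = 2·|-8 − x|/(8·|x|) = 2|x + 8|/(8|x|).
Require δ ≤ 4 so that |x| > 8 − 4 = 4, hence 8|x| > 32.
Then |2/x + 1/4| < 2|x + 8|/32, which is < ε when |x + 8| < 16ε.
Take δ = min(4, 16ε). Then 0 < |x + 8| < δ gives both |x + 8| < 4 and |x + 8| < 16ε, so |2/x + 1/4| < ε.

δ = min(4, 16ε)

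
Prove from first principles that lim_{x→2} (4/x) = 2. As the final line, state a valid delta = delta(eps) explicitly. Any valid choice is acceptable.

delta = min(1, (1/2)eps)

Suppose eps > 0. We seek delta > 0 such that 0 < |x − 2| < delta implies |4/x − 2| < eps.
|4/x − 2| = 4·|2 − x|/(2·|x|) = 4|x − 2|/(2|x|).
Restrict delta ≤ 1. Then |x − 2| < 1 gives |x| > 1, so 2|x| > 2.
Then |4/x − 2| < 4|x − 2|/2, which is < eps when |x − 2| < (1/2)eps.
Take delta = min(1, (1/2)eps). Then 0 < |x − 2| < delta gives both |x − 2| < 1 and |x − 2| < (1/2)eps, so |4/x − 2| < eps.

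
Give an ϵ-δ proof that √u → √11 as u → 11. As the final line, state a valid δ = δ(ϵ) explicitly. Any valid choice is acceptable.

Let ϵ > 0. We want δ > 0 such that 0 < |u − 11| < δ implies |√u − √11| < ϵ.
Rationalise: √u − √11 = (u − 11)/(√u + √11), so |√u − √11| = |u − 11|/(√u + √11).
Restrict δ ≤ 11 so that |u − 11| < 11 forces u > 0, and then √u + √11 > √11.
Hence |√u − √11| < |u − 11|/√11, which is < ϵ once |u − 11| < √11·ϵ.
Take δ = min(11, √11·ϵ). If 0 < |u − 11| < δ then u > 0 and |√u − √11| < |u − 11|/√11 < ϵ.

δ = min(11, √11·ϵ)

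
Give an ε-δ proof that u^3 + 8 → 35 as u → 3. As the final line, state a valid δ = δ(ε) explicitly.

Fix ε > 0. We want δ > 0 such that 0 < |u − 3| < δ implies |(u^3 + 8) − 35| < ε.
(u^3 + 8) − 35 = u^3 - 27 = (u − 3)(u^2 + 3u + 9).
So |(u^3 + 8) − 35| = |u − 3|·|u^2 + 3u + 9|.
Require δ ≤ 2. Then |u − 3| < 2 gives |u| < 5, and by the triangle inequality |u^2 + 3u + 9| ≤ 5^2 + 3·5 + 9 = 49.
Hence |(u^3 + 8) − 35| ≤ 49|u − 3| < ε provided |u − 3| < ε/49.
Take δ = min(2, ε/49). Then 0 < |u − 3| < δ gives both |u − 3| < 2 and |u − 3| < ε/49, so |(u^3 + 8) − 35| < ε.

δ = min(2, ε/49)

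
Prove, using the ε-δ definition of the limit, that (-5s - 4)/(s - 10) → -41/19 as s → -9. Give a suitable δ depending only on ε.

Suppose ε > 0. We want δ > 0 with 0 < |s + 9| < δ ⇒ |(-5s - 4)/(s - 10) + 41/19| < ε.
Combining over a common denominator, (-5s - 4)/(s - 10) + 41/19 = [(-5s - 4)·(-19) − 41·(s - 10)] / [(-19)·(s - 10)] = 54(s + 9) / ((-19)(s - 10)).
So |(-5s - 4)/(s - 10) + 41/19| = 54|s + 9| / (19·|s − 10|).
Restrict δ ≤ 19/2. Then |s + 9| < 19/2 gives |s − 10| = |(s + 9) + (-19)| ≥ 19 − 19/2 = 19/2.
Hence |(-5s - 4)/(s - 10) + 41/19| < 54|s + 9|/(19·(19/2)) = (108/361)|s + 9|, which is < ε once |s + 9| < (361/108)ε.
Take δ = min(19/2, (361/108)ε). Then 0 < |s + 9| < δ forces both bounds, so |(-5s - 4)/(s - 10) + 41/19| < ε.

δ = min(19/2, (361/108)ε)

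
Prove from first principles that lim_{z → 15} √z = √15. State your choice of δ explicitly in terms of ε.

δ = min(15, √15·ε)

Let ε > 0. We want δ > 0 such that 0 < |z − 15| < δ implies |√z − √15| < ε.
Multiplying by the conjugate, |√z − √15| = |z − 15|/(√z + √15).
Restrict δ ≤ 15 so that |z − 15| < 15 forces z > 0, and then √z + √15 > √15.
Hence |√z − √15| < |z − 15|/√15, which is < ε once |z − 15| < √15·ε.
Take δ = min(15, √15·ε). If 0 < |z − 15| < δ then z > 0 and |√z − √15| < |z − 15|/√15 < ε.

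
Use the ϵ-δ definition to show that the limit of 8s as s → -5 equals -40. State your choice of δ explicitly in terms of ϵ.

δ = ϵ/8

Let ϵ > 0. We need δ > 0 so that 0 < |s + 5| < δ implies |(8s) + 40| < ϵ.
|(8s) + 40| = |8s + 40| = 8|s + 5|.
Thus it suffices that |s + 5| < ϵ/8.
Choosing δ = ϵ/8 gives |(8s) + 40| = 8|s + 5| < ϵ whenever |s + 5| < δ.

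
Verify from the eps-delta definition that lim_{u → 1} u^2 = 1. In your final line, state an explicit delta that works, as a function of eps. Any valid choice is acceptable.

delta = min(1, eps/3)

Let eps > 0 be given. We seek delta > 0 with 0 < |u − 1| < delta ⇒ |u^2 − 1| < eps.
Factor: u^2 − 1 = (u − 1)(u + 1), so |u^2 − 1| = |u − 1|·|u + 1|.
Impose delta ≤ 1 so that |u| < 2; then |u + 1| ≤ 3.
Hence |u^2 − 1| ≤ 3|u − 1|, which is < eps once |u − 1| < eps/3.
Take delta = min(1, eps/3). If 0 < |u − 1| < delta then both bounds hold and |u^2 − 1| ≤ 3|u − 1| < 3·(eps/3) = eps.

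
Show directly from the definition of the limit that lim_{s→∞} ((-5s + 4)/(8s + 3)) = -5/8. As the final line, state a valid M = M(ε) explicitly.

M = (47/64)/ε

Let ε > 0 be given. We seek M > 0 such that s > M implies |(-5s + 4)/(8s + 3) + 5/8| < ε.
(-5s + 4)/(8s + 3) + 5/8 = (8(-5s + 4) − (-5)(8s + 3)) / (8(8s + 3)) = 47/(8(8s + 3)).
For s > 0 we have 8s + 3 > 8s, so |(-5s + 4)/(8s + 3) + 5/8| = 47/(8(8s + 3)) < 47/(8·8s) = (47/64)/s.
Thus |(-5s + 4)/(8s + 3) + 5/8| < ε whenever s > (47/64)/ε.
Take M = (47/64)/ε. If s > M then |(-5s + 4)/(8s + 3) + 5/8| < (47/64)/s < ε.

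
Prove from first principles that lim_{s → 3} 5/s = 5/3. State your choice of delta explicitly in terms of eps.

Suppose eps > 0. We seek delta > 0 such that 0 < |s − 3| < delta implies |5/s − (5/3)| < eps.
|5/s − (5/3)| = 5·|3 − s|/(3·|s|) = 5|s − 3|/(3|s|).
Restrict delta ≤ 3/2. Then |s − 3| < 3/2 gives |s| > 3/2, so 3|s| > 9/2.
Then |5/s − (5/3)| < 5|s − 3|/(9/2), which is < eps when |s − 3| < (9/10)eps.
Take delta = min(3/2, (9/10)eps). Then 0 < |s − 3| < delta gives both |s − 3| < 3/2 and |s − 3| < (9/10)eps, so |5/s − (5/3)| < eps.

delta = min(3/2, (9/10)eps)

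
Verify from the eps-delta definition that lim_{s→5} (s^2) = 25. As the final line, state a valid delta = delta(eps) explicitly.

delta = min(1, eps/11)

Let eps > 0 be given. We seek delta > 0 with 0 < |s − 5| < delta ⇒ |s^2 − 25| < eps.
Factor: s^2 − 25 = (s − 5)(s + 5), so |s^2 − 25| = |s − 5|·|s + 5|.
Impose delta ≤ 1 so that |s| < 6; then |s + 5| ≤ 11.
Hence |s^2 − 25| ≤ 11|s − 5|, which is < eps once |s − 5| < eps/11.
Take delta = min(1, eps/11). If 0 < |s − 5| < delta then both bounds hold and |s^2 − 25| ≤ 11|s − 5| < 11·(eps/11) = eps.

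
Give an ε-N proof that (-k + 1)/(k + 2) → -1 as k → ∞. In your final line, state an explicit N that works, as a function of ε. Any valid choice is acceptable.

N = 3/ε

Fix ε > 0. For k ≥ 1, |(-k + 1)/(k + 2) + 1| = |3|/((k + 2)) = 3/((k + 2)).
Since k + 2 ≥ k for k ≥ 1, this is ≤ 3/(k) = 3/k.
So |(-k + 1)/(k + 2) + 1| < ε whenever k > 3/ε.
Take N = 3/ε. If k > N then |(-k + 1)/(k + 2) + 1| ≤ 3/k < ε.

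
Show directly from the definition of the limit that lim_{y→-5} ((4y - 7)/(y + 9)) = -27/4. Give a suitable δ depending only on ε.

Let ε > 0. We want δ > 0 with 0 < |y + 5| < δ ⇒ |(4y - 7)/(y + 9) + 27/4| < ε.
Combining over a common denominator, (4y - 7)/(y + 9) + 27/4 = [(4y - 7)·4 − (-27)·(y + 9)] / [4·(y + 9)] = 43(y + 5) / (4(y + 9)).
So |(4y - 7)/(y + 9) + 27/4| = 43|y + 5| / (4·|y + 9|).
Require δ ≤ 2, so |y + 9| ≥ |4| − |y + 5| > 4 − 2 = 2.
Hence |(4y - 7)/(y + 9) + 27/4| < 43|y + 5|/(4·2) = (43/8)|y + 5|, which is < ε once |y + 5| < (8/43)ε.
Take δ = min(2, (8/43)ε). Then 0 < |y + 5| < δ forces both bounds, so |(4y - 7)/(y + 9) + 27/4| < ε.

δ = min(2, (8/43)ε)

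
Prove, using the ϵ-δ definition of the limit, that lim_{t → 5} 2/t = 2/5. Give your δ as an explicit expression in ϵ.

δ = min(5/2, (25/4)ϵ)

Let ϵ > 0. We seek δ > 0 such that 0 < |t − 5| < δ implies |2/t − (2/5)| < ϵ.
|2/t − (2/5)| = 2·|5 − t|/(5·|t|) = 2|t − 5|/(5|t|).
Require δ ≤ 5/2 so that |t| > 5 − 5/2 = 5/2, hence 5|t| > 25/2.
Then |2/t − (2/5)| < 2|t − 5|/(25/2), which is < ϵ when |t − 5| < (25/4)ϵ.
Take δ = min(5/2, (25/4)ϵ). Then 0 < |t − 5| < δ gives both |t − 5| < 5/2 and |t − 5| < (25/4)ϵ, so |2/t − (2/5)| < ϵ.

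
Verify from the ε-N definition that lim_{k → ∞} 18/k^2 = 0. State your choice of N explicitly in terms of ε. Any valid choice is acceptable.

N = (18/ε)^{1/2}

Fix ε > 0. For k ≥ 1, |18/k^2 − 0| = 18/k^2.
18/k^2 < ε ⇔ k^2 > 18/ε ⇔ k > (18/ε)^{1/2}.
Take N = (18/ε)^{1/2}. Then k > N implies 18/k^2 < ε.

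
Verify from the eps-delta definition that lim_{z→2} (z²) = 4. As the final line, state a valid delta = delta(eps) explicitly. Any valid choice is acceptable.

delta = min(2, eps/6)

Let eps > 0 be given. We seek delta > 0 with 0 < |z − 2| < delta ⇒ |z² − 4| < eps.
Factor: z² − 4 = (z − 2)(z + 2), so |z² − 4| = |z − 2|·|z + 2|.
Impose delta ≤ 2 so that |z| < 4; then |z + 2| ≤ 6.
Hence |z² − 4| ≤ 6|z − 2|, which is < eps once |z − 2| < eps/6.
Take delta = min(2, eps/6). If 0 < |z − 2| < delta then both bounds hold and |z² − 4| ≤ 6|z − 2| < 6·(eps/6) = eps.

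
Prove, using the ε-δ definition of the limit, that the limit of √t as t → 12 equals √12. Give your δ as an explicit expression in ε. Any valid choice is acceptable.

δ = min(12, √12·ε)

Fix ε > 0. We want δ > 0 such that 0 < |t − 12| < δ implies |√t − √12| < ε.
Rationalise: √t − √12 = (t − 12)/(√t + √12), so |√t − √12| = |t − 12|/(√t + √12).
Restrict δ ≤ 12 so that |t − 12| < 12 forces t > 0, and then √t + √12 > √12.
Hence |√t − √12| < |t − 12|/√12, which is < ε once |t − 12| < √12·ε.
Take δ = min(12, √12·ε). If 0 < |t − 12| < δ then t > 0 and |√t − √12| < |t − 12|/√12 < ε.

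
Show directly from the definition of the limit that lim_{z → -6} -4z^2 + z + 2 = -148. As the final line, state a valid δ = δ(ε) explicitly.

δ = min(1, ε/53)

Let ε > 0 be given. We want δ > 0 such that 0 < |z + 6| < δ implies |(-4z^2 + z + 2) + 148| < ε.
(-4z^2 + z + 2) + 148 = -4z^2 + z + 150 = (z + 6)(-4z + 25).
So |(-4z^2 + z + 2) + 148| = |z + 6|·|-4z + 25|.
Require δ ≤ 1. Then |z + 6| < 1 gives |z| < 7, and by the triangle inequality |-4z + 25| ≤ 4·7 + 25 = 53.
Hence |(-4z^2 + z + 2) + 148| ≤ 53|z + 6| < ε provided |z + 6| < ε/53.
Choosing δ = min(1, ε/53) ensures both conditions, hence |(-4z^2 + z + 2) + 148| < ε.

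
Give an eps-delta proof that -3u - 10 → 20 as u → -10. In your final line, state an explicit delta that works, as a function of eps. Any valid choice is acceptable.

Let eps > 0. We need delta > 0 so that 0 < |u + 10| < delta implies |(-3u - 10) − 20| < eps.
Since (-3u - 10) − 20 = -3(u + 10), we have |(-3u - 10) − 20| = 3|u + 10|.
Thus it suffices that |u + 10| < eps/3.
Choosing delta = eps/3 gives |(-3u - 10) − 20| = 3|u + 10| < eps whenever |u + 10| < delta.

delta = eps/3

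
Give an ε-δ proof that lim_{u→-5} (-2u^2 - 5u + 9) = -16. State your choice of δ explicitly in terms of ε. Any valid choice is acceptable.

Fix ε > 0. We want δ > 0 such that 0 < |u + 5| < δ implies |(-2u^2 - 5u + 9) + 16| < ε.
(-2u^2 - 5u + 9) + 16 = -2u^2 - 5u + 25 = (u + 5)(-2u + 5).
So |(-2u^2 - 5u + 9) + 16| = |u + 5|·|-2u + 5|.
Require δ ≤ 2. Then |u + 5| < 2 gives |u| < 7, and by the triangle inequality |-2u + 5| ≤ 2·7 + 5 = 19.
Hence |(-2u^2 - 5u + 9) + 16| ≤ 19|u + 5| < ε provided |u + 5| < ε/19.
Choosing δ = min(2, ε/19) ensures both conditions, hence |(-2u^2 - 5u + 9) + 16| < ε.

δ = min(2, ε/19)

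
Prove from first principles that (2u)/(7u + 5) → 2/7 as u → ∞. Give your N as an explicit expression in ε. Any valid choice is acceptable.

Let ε > 0 be given. We seek N > 0 such that u > N implies |(2u)/(7u + 5) − (2/7)| < ε.
(2u)/(7u + 5) − (2/7) = (7(2u) − 2(7u + 5)) / (7(7u + 5)) = -10/(7(7u + 5)).
For u > 0 we have 7u + 5 > 7u, so |(2u)/(7u + 5) − (2/7)| = 10/(7(7u + 5)) < 10/(7·7u) = (10/49)/u.
Thus |(2u)/(7u + 5) − (2/7)| < ε whenever u > (10/49)/ε.
Take N = (10/49)/ε. If u > N then |(2u)/(7u + 5) − (2/7)| < (10/49)/u < ε.

N = (10/49)/ε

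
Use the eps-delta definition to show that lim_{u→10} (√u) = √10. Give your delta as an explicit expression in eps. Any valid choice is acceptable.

Let eps > 0. We want delta > 0 such that 0 < |u − 10| < delta implies |√u − √10| < eps.
Rationalise: √u − √10 = (u − 10)/(√u + √10), so |√u − √10| = |u − 10|/(√u + √10).
Restrict delta ≤ 10 so that |u − 10| < 10 forces u > 0, and then √u + √10 > √10.
Hence |√u − √10| < |u − 10|/√10, which is < eps once |u − 10| < √10·eps.
Take delta = min(10, √10·eps). If 0 < |u − 10| < delta then u > 0 and |√u − √10| < |u − 10|/√10 < eps.

delta = min(10, √10·eps)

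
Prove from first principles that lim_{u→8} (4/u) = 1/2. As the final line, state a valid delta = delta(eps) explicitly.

Fix eps > 0. We seek delta > 0 such that 0 < |u − 8| < delta implies |4/u − (1/2)| < eps.
|4/u − (1/2)| = 4·|8 − u|/(8·|u|) = 4|u − 8|/(8|u|).
Require delta ≤ 4 so that |u| > 8 − 4 = 4, hence 8|u| > 32.
Then |4/u − (1/2)| < 4|u − 8|/32, which is < eps when |u − 8| < 8eps.
Take delta = min(4, 8eps). Then 0 < |u − 8| < delta gives both |u − 8| < 4 and |u − 8| < 8eps, so |4/u − (1/2)| < eps.

delta = min(4, 8eps)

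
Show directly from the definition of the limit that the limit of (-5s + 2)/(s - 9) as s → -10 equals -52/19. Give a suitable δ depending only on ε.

δ = min(19/2, (361/86)ε)

Let ε > 0 be given. We want δ > 0 with 0 < |s + 10| < δ ⇒ |(-5s + 2)/(s - 9) + 52/19| < ε.
Combining over a common denominator, (-5s + 2)/(s - 9) + 52/19 = [(-5s + 2)·(-19) − 52·(s - 9)] / [(-19)·(s - 9)] = 43(s + 10) / ((-19)(s - 9)).
So |(-5s + 2)/(s - 9) + 52/19| = 43|s + 10| / (19·|s − 9|).
Restrict δ ≤ 19/2. Then |s + 10| < 19/2 gives |s − 9| = |(s + 10) + (-19)| ≥ 19 − 19/2 = 19/2.
Hence |(-5s + 2)/(s - 9) + 52/19| < 43|s + 10|/(19·(19/2)) = (86/361)|s + 10|, which is < ε once |s + 10| < (361/86)ε.
Take δ = min(19/2, (361/86)ε). Then 0 < |s + 10| < δ forces both bounds, so |(-5s + 2)/(s - 9) + 52/19| < ε.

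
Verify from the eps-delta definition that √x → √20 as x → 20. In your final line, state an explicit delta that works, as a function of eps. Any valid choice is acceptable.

delta = min(20, √20·eps)

Let eps > 0. We want delta > 0 such that 0 < |x − 20| < delta implies |√x − √20| < eps.
Multiplying by the conjugate, |√x − √20| = |x − 20|/(√x + √20).
Restrict delta ≤ 20 so that |x − 20| < 20 forces x > 0, and then √x + √20 > √20.
Hence |√x − √20| < |x − 20|/√20, which is < eps once |x − 20| < √20·eps.
Take delta = min(20, √20·eps). If 0 < |x − 20| < delta then x > 0 and |√x − √20| < |x − 20|/√20 < eps.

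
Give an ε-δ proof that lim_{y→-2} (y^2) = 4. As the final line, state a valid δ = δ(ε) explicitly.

Fix ε > 0. We seek δ > 0 with 0 < |y + 2| < δ ⇒ |y^2 − 4| < ε.
Factor: y^2 − 4 = (y + 2)(y - 2), so |y^2 − 4| = |y + 2|·|y - 2|.
Restrict δ ≤ 1. Then |y + 2| < 1 gives |y| < 3, so by the triangle inequality |y - 2| ≤ 3 + 2 = 5.
Hence |y^2 − 4| ≤ 5|y + 2|, which is < ε once |y + 2| < ε/5.
Take δ = min(1, ε/5). If 0 < |y + 2| < δ then both bounds hold and |y^2 − 4| ≤ 5|y + 2| < 5·(ε/5) = ε.

δ = min(1, ε/5)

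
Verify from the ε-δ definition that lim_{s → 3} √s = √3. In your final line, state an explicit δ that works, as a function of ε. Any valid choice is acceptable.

δ = min(3, √3·ε)

Fix ε > 0. We want δ > 0 such that 0 < |s − 3| < δ implies |√s − √3| < ε.
Multiplying by the conjugate, |√s − √3| = |s − 3|/(√s + √3).
Restrict δ ≤ 3 so that |s − 3| < 3 forces s > 0, and then √s + √3 > √3.
Hence |√s − √3| < |s − 3|/√3, which is < ε once |s − 3| < √3·ε.
Take δ = min(3, √3·ε). If 0 < |s − 3| < δ then s > 0 and |√s − √3| < |s − 3|/√3 < ε.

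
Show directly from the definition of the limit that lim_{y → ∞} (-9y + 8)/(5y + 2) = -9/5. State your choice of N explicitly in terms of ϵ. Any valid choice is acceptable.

Fix ϵ > 0. We seek N > 0 such that y > N implies |(-9y + 8)/(5y + 2) + 9/5| < ϵ.
(-9y + 8)/(5y + 2) + 9/5 = (5(-9y + 8) − (-9)(5y + 2)) / (5(5y + 2)) = 58/(5(5y + 2)).
For y > 0 we have 5y + 2 > 5y, so |(-9y + 8)/(5y + 2) + 9/5| = 58/(5(5y + 2)) < 58/(5·5y) = (58/25)/y.
Thus |(-9y + 8)/(5y + 2) + 9/5| < ϵ whenever y > (58/25)/ϵ.
Take N = (58/25)/ϵ. If y > N then |(-9y + 8)/(5y + 2) + 9/5| < (58/25)/y < ϵ.

N = (58/25)/ϵ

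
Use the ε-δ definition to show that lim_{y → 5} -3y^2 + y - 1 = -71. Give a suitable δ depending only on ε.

Let ε > 0. We want δ > 0 such that 0 < |y − 5| < δ implies |(-3y^2 + y - 1) + 71| < ε.
(-3y^2 + y - 1) + 71 = -3y^2 + y + 70 = (y − 5)(-3y - 14).
So |(-3y^2 + y - 1) + 71| = |y − 5|·|-3y - 14|.
Require δ ≤ 1. Then |y − 5| < 1 gives |y| < 6, and by the triangle inequality |-3y - 14| ≤ 3·6 + 14 = 32.
Hence |(-3y^2 + y - 1) + 71| ≤ 32|y − 5| < ε provided |y − 5| < ε/32.
Choosing δ = min(1, ε/32) ensures both conditions, hence |(-3y^2 + y - 1) + 71| < ε.

δ = min(1, ε/32)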